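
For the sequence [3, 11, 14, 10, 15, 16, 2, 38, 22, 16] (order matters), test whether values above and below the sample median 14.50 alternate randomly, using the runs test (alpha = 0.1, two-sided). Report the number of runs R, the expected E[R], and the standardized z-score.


Step 1: Compute median = 14.50; label A = above, B = below.
Labels in order: BBBBAABAAA  (n_A = 5, n_B = 5)
Step 2: Count runs R = 4.
Step 3: Under H0 (random ordering), E[R] = 2*n_A*n_B/(n_A+n_B) + 1 = 2*5*5/10 + 1 = 6.0000.
        Var[R] = 2*n_A*n_B*(2*n_A*n_B - n_A - n_B) / ((n_A+n_B)^2 * (n_A+n_B-1)) = 2000/900 = 2.2222.
        SD[R] = 1.4907.
Step 4: Continuity-corrected z = (R + 0.5 - E[R]) / SD[R] = (4 + 0.5 - 6.0000) / 1.4907 = -1.0062.
Step 5: Two-sided p-value via normal approximation = 2*(1 - Phi(|z|)) = 0.314305.
Step 6: alpha = 0.1. fail to reject H0.

R = 4, z = -1.0062, p = 0.314305, fail to reject H0.


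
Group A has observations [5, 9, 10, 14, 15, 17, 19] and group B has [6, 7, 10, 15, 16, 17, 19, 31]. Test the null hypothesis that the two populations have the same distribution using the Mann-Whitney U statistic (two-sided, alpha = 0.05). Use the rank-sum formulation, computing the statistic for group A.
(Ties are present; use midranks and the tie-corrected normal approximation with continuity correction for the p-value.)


Step 1: Combine and sort all 15 observations; assign midranks.
sorted (value, group): (5,X), (6,Y), (7,Y), (9,X), (10,X), (10,Y), (14,X), (15,X), (15,Y), (16,Y), (17,X), (17,Y), (19,X), (19,Y), (31,Y)
ranks: 5->1, 6->2, 7->3, 9->4, 10->5.5, 10->5.5, 14->7, 15->8.5, 15->8.5, 16->10, 17->11.5, 17->11.5, 19->13.5, 19->13.5, 31->15
Step 2: Rank sum for X: R1 = 1 + 4 + 5.5 + 7 + 8.5 + 11.5 + 13.5 = 51.
Step 3: U_X = R1 - n1(n1+1)/2 = 51 - 7*8/2 = 51 - 28 = 23.
       U_Y = n1*n2 - U_X = 56 - 23 = 33.
Step 4: Ties are present, so use the tie-corrected normal approximation (with continuity correction) for the p-value.
Step 5: p-value = 0.601222; compare to alpha = 0.05. fail to reject H0.

U_X = 23, p = 0.601222, fail to reject H0 at alpha = 0.05.


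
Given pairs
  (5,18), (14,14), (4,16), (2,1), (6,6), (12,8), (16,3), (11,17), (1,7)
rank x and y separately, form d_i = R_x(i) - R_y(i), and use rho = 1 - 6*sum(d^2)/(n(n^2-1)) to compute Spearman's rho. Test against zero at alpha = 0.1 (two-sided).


Step 1: Rank x and y separately (midranks; no ties here).
rank(x): 5->4, 14->8, 4->3, 2->2, 6->5, 12->7, 16->9, 11->6, 1->1
rank(y): 18->9, 14->6, 16->7, 1->1, 6->3, 8->5, 3->2, 17->8, 7->4
Step 2: d_i = R_x(i) - R_y(i); compute d_i^2.
  (4-9)^2=25, (8-6)^2=4, (3-7)^2=16, (2-1)^2=1, (5-3)^2=4, (7-5)^2=4, (9-2)^2=49, (6-8)^2=4, (1-4)^2=9
sum(d^2) = 116.
Step 3: rho = 1 - 6*116 / (9*(9^2 - 1)) = 1 - 696/720 = 0.033333.
Step 4: Under H0, t = rho * sqrt((n-2)/(1-rho^2)) = 0.0882 ~ t(7).
Step 5: Two-sided p-value from the t-distribution with 7 df = 0.932157.
Step 6: alpha = 0.1. fail to reject H0.

rho = 0.0333, p = 0.932157, fail to reject H0 at alpha = 0.1.


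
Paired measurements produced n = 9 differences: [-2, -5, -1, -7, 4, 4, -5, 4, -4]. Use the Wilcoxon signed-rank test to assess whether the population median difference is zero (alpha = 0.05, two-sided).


Step 1: Drop any zero differences (none here) and take |d_i|.
|d| = [2, 5, 1, 7, 4, 4, 5, 4, 4]
Step 2: Midrank |d_i| (ties get averaged ranks).
ranks: |2|->2, |5|->7.5, |1|->1, |7|->9, |4|->4.5, |4|->4.5, |5|->7.5, |4|->4.5, |4|->4.5
Step 3: Attach original signs; sum ranks with positive sign and with negative sign.
W+ = 4.5 + 4.5 + 4.5 = 13.5
W- = 2 + 7.5 + 1 + 9 + 7.5 + 4.5 = 31.5
(Check: W+ + W- = 45 should equal n(n+1)/2 = 45.)
Step 4: Test statistic W = min(W+, W-) = 13.5.
Step 5: Ties in |d|, so use the tie-corrected normal approximation.
        E[W] = n(n+1)/4 = 9*10/4 = 22.5.
        Tie groups: |d|=4 (t=4), |d|=5 (t=2); sum(t^3 - t) = 66.
        Var[W] = n(n+1)(2n+1)/24 - sum(t^3-t)/48 = 1710/24 - 66/48 = 69.875.
        z = (W - E[W]) / sqrt(Var[W]) = (13.5 - 22.5) / 8.3591 = -1.0767.
        Two-sided p = 2*Phi(z) = 0.281629.
Step 6: alpha = 0.05. fail to reject H0.

W+ = 13.5, W- = 31.5, W = min = 13.5, p = 0.281629, fail to reject H0.


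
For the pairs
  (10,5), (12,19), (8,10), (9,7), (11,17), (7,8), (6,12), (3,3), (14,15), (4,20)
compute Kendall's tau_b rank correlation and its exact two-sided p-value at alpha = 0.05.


Step 1: Enumerate the 45 unordered pairs (i,j) with i<j and classify each by sign(x_j-x_i) * sign(y_j-y_i).
  (1,2):dx=+2,dy=+14->C; (1,3):dx=-2,dy=+5->D; (1,4):dx=-1,dy=+2->D; (1,5):dx=+1,dy=+12->C
  (1,6):dx=-3,dy=+3->D; (1,7):dx=-4,dy=+7->D; (1,8):dx=-7,dy=-2->C; (1,9):dx=+4,dy=+10->C
  (1,10):dx=-6,dy=+15->D; (2,3):dx=-4,dy=-9->C; (2,4):dx=-3,dy=-12->C; (2,5):dx=-1,dy=-2->C
  (2,6):dx=-5,dy=-11->C; (2,7):dx=-6,dy=-7->C; (2,8):dx=-9,dy=-16->C; (2,9):dx=+2,dy=-4->D
  (2,10):dx=-8,dy=+1->D; (3,4):dx=+1,dy=-3->D; (3,5):dx=+3,dy=+7->C; (3,6):dx=-1,dy=-2->C
  (3,7):dx=-2,dy=+2->D; (3,8):dx=-5,dy=-7->C; (3,9):dx=+6,dy=+5->C; (3,10):dx=-4,dy=+10->D
  (4,5):dx=+2,dy=+10->C; (4,6):dx=-2,dy=+1->D; (4,7):dx=-3,dy=+5->D; (4,8):dx=-6,dy=-4->C
  (4,9):dx=+5,dy=+8->C; (4,10):dx=-5,dy=+13->D; (5,6):dx=-4,dy=-9->C; (5,7):dx=-5,dy=-5->C
  (5,8):dx=-8,dy=-14->C; (5,9):dx=+3,dy=-2->D; (5,10):dx=-7,dy=+3->D; (6,7):dx=-1,dy=+4->D
  (6,8):dx=-4,dy=-5->C; (6,9):dx=+7,dy=+7->C; (6,10):dx=-3,dy=+12->D; (7,8):dx=-3,dy=-9->C
  (7,9):dx=+8,dy=+3->C; (7,10):dx=-2,dy=+8->D; (8,9):dx=+11,dy=+12->C; (8,10):dx=+1,dy=+17->C
  (9,10):dx=-10,dy=+5->D
Step 2: C = 26, D = 19, total pairs = 45.
Step 3: tau = (C - D)/(n(n-1)/2) = (26 - 19)/45 = 0.155556.
Step 4: Exact two-sided p-value (enumerate n! = 3628800 permutations of y under H0): p = 0.600654.
Step 5: alpha = 0.05. fail to reject H0.

tau_b = 0.1556 (C=26, D=19), p = 0.600654, fail to reject H0.


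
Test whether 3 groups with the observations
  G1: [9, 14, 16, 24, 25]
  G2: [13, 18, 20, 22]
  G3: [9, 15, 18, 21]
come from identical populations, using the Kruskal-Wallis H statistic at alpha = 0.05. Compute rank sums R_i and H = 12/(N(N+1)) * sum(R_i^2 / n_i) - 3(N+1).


Step 1: Combine all N = 13 observations and assign midranks.
sorted (value, group, rank): (9,G1,1.5), (9,G3,1.5), (13,G2,3), (14,G1,4), (15,G3,5), (16,G1,6), (18,G2,7.5), (18,G3,7.5), (20,G2,9), (21,G3,10), (22,G2,11), (24,G1,12), (25,G1,13)
Step 2: Sum ranks within each group.
R_1 = 36.5 (n_1 = 5)
R_2 = 30.5 (n_2 = 4)
R_3 = 24 (n_3 = 4)
Step 3: H = 12/(N(N+1)) * sum(R_i^2/n_i) - 3(N+1)
     = 12/(13*14) * (36.5^2/5 + 30.5^2/4 + 24^2/4) - 3*14
     = 0.065934 * 643.013 - 42
     = 0.396429.
Step 4: Ties present; correction factor C = 1 - 12/(13^3 - 13) = 0.994505. Corrected H = 0.396429 / 0.994505 = 0.398619.
Step 5: Under H0, H ~ chi^2(2); p-value = 0.819296.
Step 6: alpha = 0.05. fail to reject H0.

H = 0.3986, df = 2, p = 0.819296, fail to reject H0.


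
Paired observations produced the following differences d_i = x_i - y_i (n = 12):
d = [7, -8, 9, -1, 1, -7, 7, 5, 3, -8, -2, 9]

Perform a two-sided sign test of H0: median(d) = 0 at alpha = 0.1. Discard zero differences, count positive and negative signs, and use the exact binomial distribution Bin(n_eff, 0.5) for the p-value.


Step 1: Discard zero differences. Original n = 12; n_eff = number of nonzero differences = 12.
Nonzero differences (with sign): +7, -8, +9, -1, +1, -7, +7, +5, +3, -8, -2, +9
Step 2: Count signs: positive = 7, negative = 5.
Step 3: Under H0: P(positive) = 0.5, so the number of positives S ~ Bin(12, 0.5).
Step 4: Two-sided exact p-value = sum of Bin(12,0.5) probabilities at or below the observed probability = 0.774414.
Step 5: alpha = 0.1. fail to reject H0.

n_eff = 12, pos = 7, neg = 5, p = 0.774414, fail to reject H0.


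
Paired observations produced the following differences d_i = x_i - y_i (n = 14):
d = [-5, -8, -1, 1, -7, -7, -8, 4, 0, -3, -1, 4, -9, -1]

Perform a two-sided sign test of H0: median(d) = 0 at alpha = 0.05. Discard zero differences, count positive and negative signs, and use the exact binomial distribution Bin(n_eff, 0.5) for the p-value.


Step 1: Discard zero differences. Original n = 14; n_eff = number of nonzero differences = 13.
Nonzero differences (with sign): -5, -8, -1, +1, -7, -7, -8, +4, -3, -1, +4, -9, -1
Step 2: Count signs: positive = 3, negative = 10.
Step 3: Under H0: P(positive) = 0.5, so the number of positives S ~ Bin(13, 0.5).
Step 4: Two-sided exact p-value = sum of Bin(13,0.5) probabilities at or below the observed probability = 0.092285.
Step 5: alpha = 0.05. fail to reject H0.

n_eff = 13, pos = 3, neg = 10, p = 0.092285, fail to reject H0.


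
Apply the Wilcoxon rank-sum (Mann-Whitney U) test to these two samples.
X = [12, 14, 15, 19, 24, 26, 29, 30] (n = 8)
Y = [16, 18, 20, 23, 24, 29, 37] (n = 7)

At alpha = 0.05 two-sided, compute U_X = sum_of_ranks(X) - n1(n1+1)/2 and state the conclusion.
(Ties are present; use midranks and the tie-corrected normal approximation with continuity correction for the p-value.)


Step 1: Combine and sort all 15 observations; assign midranks.
sorted (value, group): (12,X), (14,X), (15,X), (16,Y), (18,Y), (19,X), (20,Y), (23,Y), (24,X), (24,Y), (26,X), (29,X), (29,Y), (30,X), (37,Y)
ranks: 12->1, 14->2, 15->3, 16->4, 18->5, 19->6, 20->7, 23->8, 24->9.5, 24->9.5, 26->11, 29->12.5, 29->12.5, 30->14, 37->15
Step 2: Rank sum for X: R1 = 1 + 2 + 3 + 6 + 9.5 + 11 + 12.5 + 14 = 59.
Step 3: U_X = R1 - n1(n1+1)/2 = 59 - 8*9/2 = 59 - 36 = 23.
       U_Y = n1*n2 - U_X = 56 - 23 = 33.
Step 4: Ties are present, so use the tie-corrected normal approximation (with continuity correction) for the p-value.
Step 5: p-value = 0.601875; compare to alpha = 0.05. fail to reject H0.

U_X = 23, p = 0.601875, fail to reject H0 at alpha = 0.05.


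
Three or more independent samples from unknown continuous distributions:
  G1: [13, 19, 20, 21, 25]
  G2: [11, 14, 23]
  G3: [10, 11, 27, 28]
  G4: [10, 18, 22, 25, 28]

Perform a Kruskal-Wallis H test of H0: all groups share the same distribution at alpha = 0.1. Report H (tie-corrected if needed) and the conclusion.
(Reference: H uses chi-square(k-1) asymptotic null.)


Step 1: Combine all N = 17 observations and assign midranks.
sorted (value, group, rank): (10,G3,1.5), (10,G4,1.5), (11,G2,3.5), (11,G3,3.5), (13,G1,5), (14,G2,6), (18,G4,7), (19,G1,8), (20,G1,9), (21,G1,10), (22,G4,11), (23,G2,12), (25,G1,13.5), (25,G4,13.5), (27,G3,15), (28,G3,16.5), (28,G4,16.5)
Step 2: Sum ranks within each group.
R_1 = 45.5 (n_1 = 5)
R_2 = 21.5 (n_2 = 3)
R_3 = 36.5 (n_3 = 4)
R_4 = 49.5 (n_4 = 5)
Step 3: H = 12/(N(N+1)) * sum(R_i^2/n_i) - 3(N+1)
     = 12/(17*18) * (45.5^2/5 + 21.5^2/3 + 36.5^2/4 + 49.5^2/5) - 3*18
     = 0.039216 * 1391.25 - 54
     = 0.558660.
Step 4: Ties present; correction factor C = 1 - 24/(17^3 - 17) = 0.995098. Corrected H = 0.558660 / 0.995098 = 0.561412.
Step 5: Under H0, H ~ chi^2(3); p-value = 0.905206.
Step 6: alpha = 0.1. fail to reject H0.

H = 0.5614, df = 3, p = 0.905206, fail to reject H0.


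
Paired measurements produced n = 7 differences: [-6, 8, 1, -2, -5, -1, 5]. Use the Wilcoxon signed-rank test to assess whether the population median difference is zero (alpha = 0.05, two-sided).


Step 1: Drop any zero differences (none here) and take |d_i|.
|d| = [6, 8, 1, 2, 5, 1, 5]
Step 2: Midrank |d_i| (ties get averaged ranks).
ranks: |6|->6, |8|->7, |1|->1.5, |2|->3, |5|->4.5, |1|->1.5, |5|->4.5
Step 3: Attach original signs; sum ranks with positive sign and with negative sign.
W+ = 7 + 1.5 + 4.5 = 13
W- = 6 + 3 + 4.5 + 1.5 = 15
(Check: W+ + W- = 28 should equal n(n+1)/2 = 28.)
Step 4: Test statistic W = min(W+, W-) = 13.
Step 5: Ties in |d|, so use the tie-corrected normal approximation.
        E[W] = n(n+1)/4 = 7*8/4 = 14.
        Tie groups: |d|=1 (t=2), |d|=5 (t=2); sum(t^3 - t) = 12.
        Var[W] = n(n+1)(2n+1)/24 - sum(t^3-t)/48 = 840/24 - 12/48 = 34.75.
        z = (W - E[W]) / sqrt(Var[W]) = (13 - 14) / 5.8949 = -0.1696.
        Two-sided p = 2*Phi(z) = 0.865295.
Step 6: alpha = 0.05. fail to reject H0.

W+ = 13, W- = 15, W = min = 13, p = 0.865295, fail to reject H0.


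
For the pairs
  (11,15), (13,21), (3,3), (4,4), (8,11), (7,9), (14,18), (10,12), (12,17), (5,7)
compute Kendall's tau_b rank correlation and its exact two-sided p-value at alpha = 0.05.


Step 1: Enumerate the 45 unordered pairs (i,j) with i<j and classify each by sign(x_j-x_i) * sign(y_j-y_i).
  (1,2):dx=+2,dy=+6->C; (1,3):dx=-8,dy=-12->C; (1,4):dx=-7,dy=-11->C; (1,5):dx=-3,dy=-4->C
  (1,6):dx=-4,dy=-6->C; (1,7):dx=+3,dy=+3->C; (1,8):dx=-1,dy=-3->C; (1,9):dx=+1,dy=+2->C
  (1,10):dx=-6,dy=-8->C; (2,3):dx=-10,dy=-18->C; (2,4):dx=-9,dy=-17->C; (2,5):dx=-5,dy=-10->C
  (2,6):dx=-6,dy=-12->C; (2,7):dx=+1,dy=-3->D; (2,8):dx=-3,dy=-9->C; (2,9):dx=-1,dy=-4->C
  (2,10):dx=-8,dy=-14->C; (3,4):dx=+1,dy=+1->C; (3,5):dx=+5,dy=+8->C; (3,6):dx=+4,dy=+6->C
  (3,7):dx=+11,dy=+15->C; (3,8):dx=+7,dy=+9->C; (3,9):dx=+9,dy=+14->C; (3,10):dx=+2,dy=+4->C
  (4,5):dx=+4,dy=+7->C; (4,6):dx=+3,dy=+5->C; (4,7):dx=+10,dy=+14->C; (4,8):dx=+6,dy=+8->C
  (4,9):dx=+8,dy=+13->C; (4,10):dx=+1,dy=+3->C; (5,6):dx=-1,dy=-2->C; (5,7):dx=+6,dy=+7->C
  (5,8):dx=+2,dy=+1->C; (5,9):dx=+4,dy=+6->C; (5,10):dx=-3,dy=-4->C; (6,7):dx=+7,dy=+9->C
  (6,8):dx=+3,dy=+3->C; (6,9):dx=+5,dy=+8->C; (6,10):dx=-2,dy=-2->C; (7,8):dx=-4,dy=-6->C
  (7,9):dx=-2,dy=-1->C; (7,10):dx=-9,dy=-11->C; (8,9):dx=+2,dy=+5->C; (8,10):dx=-5,dy=-5->C
  (9,10):dx=-7,dy=-10->C
Step 2: C = 44, D = 1, total pairs = 45.
Step 3: tau = (C - D)/(n(n-1)/2) = (44 - 1)/45 = 0.955556.
Step 4: Exact two-sided p-value (enumerate n! = 3628800 permutations of y under H0): p = 0.000006.
Step 5: alpha = 0.05. reject H0.

tau_b = 0.9556 (C=44, D=1), p = 0.000006, reject H0.


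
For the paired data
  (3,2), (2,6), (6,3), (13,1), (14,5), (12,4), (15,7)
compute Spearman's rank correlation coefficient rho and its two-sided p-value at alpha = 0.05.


Step 1: Rank x and y separately (midranks; no ties here).
rank(x): 3->2, 2->1, 6->3, 13->5, 14->6, 12->4, 15->7
rank(y): 2->2, 6->6, 3->3, 1->1, 5->5, 4->4, 7->7
Step 2: d_i = R_x(i) - R_y(i); compute d_i^2.
  (2-2)^2=0, (1-6)^2=25, (3-3)^2=0, (5-1)^2=16, (6-5)^2=1, (4-4)^2=0, (7-7)^2=0
sum(d^2) = 42.
Step 3: rho = 1 - 6*42 / (7*(7^2 - 1)) = 1 - 252/336 = 0.250000.
Step 4: Under H0, t = rho * sqrt((n-2)/(1-rho^2)) = 0.5774 ~ t(5).
Step 5: Two-sided p-value from the t-distribution with 5 df = 0.588724.
Step 6: alpha = 0.05. fail to reject H0.

rho = 0.2500, p = 0.588724, fail to reject H0 at alpha = 0.05.


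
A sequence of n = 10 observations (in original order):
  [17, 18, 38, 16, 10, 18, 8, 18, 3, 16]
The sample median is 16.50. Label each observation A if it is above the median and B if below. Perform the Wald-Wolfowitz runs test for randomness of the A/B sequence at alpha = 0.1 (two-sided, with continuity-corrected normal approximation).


Step 1: Compute median = 16.50; label A = above, B = below.
Labels in order: AAABBABABB  (n_A = 5, n_B = 5)
Step 2: Count runs R = 6.
Step 3: Under H0 (random ordering), E[R] = 2*n_A*n_B/(n_A+n_B) + 1 = 2*5*5/10 + 1 = 6.0000.
        Var[R] = 2*n_A*n_B*(2*n_A*n_B - n_A - n_B) / ((n_A+n_B)^2 * (n_A+n_B-1)) = 2000/900 = 2.2222.
        SD[R] = 1.4907.
Step 4: R = E[R], so z = 0 with no continuity correction.
Step 5: Two-sided p-value via normal approximation = 2*(1 - Phi(|z|)) = 1.000000.
Step 6: alpha = 0.1. fail to reject H0.

R = 6, z = 0.0000, p = 1.000000, fail to reject H0.


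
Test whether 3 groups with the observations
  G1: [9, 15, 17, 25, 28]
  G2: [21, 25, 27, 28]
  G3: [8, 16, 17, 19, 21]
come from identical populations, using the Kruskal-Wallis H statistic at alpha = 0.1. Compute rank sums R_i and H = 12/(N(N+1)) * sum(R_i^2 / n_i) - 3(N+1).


Step 1: Combine all N = 14 observations and assign midranks.
sorted (value, group, rank): (8,G3,1), (9,G1,2), (15,G1,3), (16,G3,4), (17,G1,5.5), (17,G3,5.5), (19,G3,7), (21,G2,8.5), (21,G3,8.5), (25,G1,10.5), (25,G2,10.5), (27,G2,12), (28,G1,13.5), (28,G2,13.5)
Step 2: Sum ranks within each group.
R_1 = 34.5 (n_1 = 5)
R_2 = 44.5 (n_2 = 4)
R_3 = 26 (n_3 = 5)
Step 3: H = 12/(N(N+1)) * sum(R_i^2/n_i) - 3(N+1)
     = 12/(14*15) * (34.5^2/5 + 44.5^2/4 + 26^2/5) - 3*15
     = 0.057143 * 868.312 - 45
     = 4.617857.
Step 4: Ties present; correction factor C = 1 - 24/(14^3 - 14) = 0.991209. Corrected H = 4.617857 / 0.991209 = 4.658814.
Step 5: Under H0, H ~ chi^2(2); p-value = 0.097353.
Step 6: alpha = 0.1. reject H0.

H = 4.6588, df = 2, p = 0.097353, reject H0.


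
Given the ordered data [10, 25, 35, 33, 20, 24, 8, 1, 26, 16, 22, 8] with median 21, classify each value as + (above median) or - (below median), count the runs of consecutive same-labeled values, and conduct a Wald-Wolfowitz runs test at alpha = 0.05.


Step 1: Compute median = 21; label A = above, B = below.
Labels in order: BAAABABBABAB  (n_A = 6, n_B = 6)
Step 2: Count runs R = 9.
Step 3: Under H0 (random ordering), E[R] = 2*n_A*n_B/(n_A+n_B) + 1 = 2*6*6/12 + 1 = 7.0000.
        Var[R] = 2*n_A*n_B*(2*n_A*n_B - n_A - n_B) / ((n_A+n_B)^2 * (n_A+n_B-1)) = 4320/1584 = 2.7273.
        SD[R] = 1.6514.
Step 4: Continuity-corrected z = (R - 0.5 - E[R]) / SD[R] = (9 - 0.5 - 7.0000) / 1.6514 = 0.9083.
Step 5: Two-sided p-value via normal approximation = 2*(1 - Phi(|z|)) = 0.363722.
Step 6: alpha = 0.05. fail to reject H0.

R = 9, z = 0.9083, p = 0.363722, fail to reject H0.


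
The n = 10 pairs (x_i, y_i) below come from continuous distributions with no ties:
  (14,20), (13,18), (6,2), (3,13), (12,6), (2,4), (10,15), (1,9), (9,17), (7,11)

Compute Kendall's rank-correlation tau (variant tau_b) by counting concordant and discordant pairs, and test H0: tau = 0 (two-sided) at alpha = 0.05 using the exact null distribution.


Step 1: Enumerate the 45 unordered pairs (i,j) with i<j and classify each by sign(x_j-x_i) * sign(y_j-y_i).
  (1,2):dx=-1,dy=-2->C; (1,3):dx=-8,dy=-18->C; (1,4):dx=-11,dy=-7->C; (1,5):dx=-2,dy=-14->C
  (1,6):dx=-12,dy=-16->C; (1,7):dx=-4,dy=-5->C; (1,8):dx=-13,dy=-11->C; (1,9):dx=-5,dy=-3->C
  (1,10):dx=-7,dy=-9->C; (2,3):dx=-7,dy=-16->C; (2,4):dx=-10,dy=-5->C; (2,5):dx=-1,dy=-12->C
  (2,6):dx=-11,dy=-14->C; (2,7):dx=-3,dy=-3->C; (2,8):dx=-12,dy=-9->C; (2,9):dx=-4,dy=-1->C
  (2,10):dx=-6,dy=-7->C; (3,4):dx=-3,dy=+11->D; (3,5):dx=+6,dy=+4->C; (3,6):dx=-4,dy=+2->D
  (3,7):dx=+4,dy=+13->C; (3,8):dx=-5,dy=+7->D; (3,9):dx=+3,dy=+15->C; (3,10):dx=+1,dy=+9->C
  (4,5):dx=+9,dy=-7->D; (4,6):dx=-1,dy=-9->C; (4,7):dx=+7,dy=+2->C; (4,8):dx=-2,dy=-4->C
  (4,9):dx=+6,dy=+4->C; (4,10):dx=+4,dy=-2->D; (5,6):dx=-10,dy=-2->C; (5,7):dx=-2,dy=+9->D
  (5,8):dx=-11,dy=+3->D; (5,9):dx=-3,dy=+11->D; (5,10):dx=-5,dy=+5->D; (6,7):dx=+8,dy=+11->C
  (6,8):dx=-1,dy=+5->D; (6,9):dx=+7,dy=+13->C; (6,10):dx=+5,dy=+7->C; (7,8):dx=-9,dy=-6->C
  (7,9):dx=-1,dy=+2->D; (7,10):dx=-3,dy=-4->C; (8,9):dx=+8,dy=+8->C; (8,10):dx=+6,dy=+2->C
  (9,10):dx=-2,dy=-6->C
Step 2: C = 34, D = 11, total pairs = 45.
Step 3: tau = (C - D)/(n(n-1)/2) = (34 - 11)/45 = 0.511111.
Step 4: Exact two-sided p-value (enumerate n! = 3628800 permutations of y under H0): p = 0.046623.
Step 5: alpha = 0.05. reject H0.

tau_b = 0.5111 (C=34, D=11), p = 0.046623, reject H0.


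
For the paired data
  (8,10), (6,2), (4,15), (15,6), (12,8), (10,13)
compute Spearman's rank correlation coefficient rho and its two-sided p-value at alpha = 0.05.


Step 1: Rank x and y separately (midranks; no ties here).
rank(x): 8->3, 6->2, 4->1, 15->6, 12->5, 10->4
rank(y): 10->4, 2->1, 15->6, 6->2, 8->3, 13->5
Step 2: d_i = R_x(i) - R_y(i); compute d_i^2.
  (3-4)^2=1, (2-1)^2=1, (1-6)^2=25, (6-2)^2=16, (5-3)^2=4, (4-5)^2=1
sum(d^2) = 48.
Step 3: rho = 1 - 6*48 / (6*(6^2 - 1)) = 1 - 288/210 = -0.371429.
Step 4: Under H0, t = rho * sqrt((n-2)/(1-rho^2)) = -0.8001 ~ t(4).
Step 5: Two-sided p-value from the t-distribution with 4 df = 0.468478.
Step 6: alpha = 0.05. fail to reject H0.

rho = -0.3714, p = 0.468478, fail to reject H0 at alpha = 0.05.


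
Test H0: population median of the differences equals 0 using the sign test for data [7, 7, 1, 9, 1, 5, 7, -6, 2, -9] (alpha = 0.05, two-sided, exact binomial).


Step 1: Discard zero differences. Original n = 10; n_eff = number of nonzero differences = 10.
Nonzero differences (with sign): +7, +7, +1, +9, +1, +5, +7, -6, +2, -9
Step 2: Count signs: positive = 8, negative = 2.
Step 3: Under H0: P(positive) = 0.5, so the number of positives S ~ Bin(10, 0.5).
Step 4: Two-sided exact p-value = sum of Bin(10,0.5) probabilities at or below the observed probability = 0.109375.
Step 5: alpha = 0.05. fail to reject H0.

n_eff = 10, pos = 8, neg = 2, p = 0.109375, fail to reject H0.


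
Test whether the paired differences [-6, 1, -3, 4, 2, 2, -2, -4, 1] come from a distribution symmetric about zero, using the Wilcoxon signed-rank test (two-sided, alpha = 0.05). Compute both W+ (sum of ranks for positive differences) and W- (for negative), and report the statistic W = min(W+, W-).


Step 1: Drop any zero differences (none here) and take |d_i|.
|d| = [6, 1, 3, 4, 2, 2, 2, 4, 1]
Step 2: Midrank |d_i| (ties get averaged ranks).
ranks: |6|->9, |1|->1.5, |3|->6, |4|->7.5, |2|->4, |2|->4, |2|->4, |4|->7.5, |1|->1.5
Step 3: Attach original signs; sum ranks with positive sign and with negative sign.
W+ = 1.5 + 7.5 + 4 + 4 + 1.5 = 18.5
W- = 9 + 6 + 4 + 7.5 = 26.5
(Check: W+ + W- = 45 should equal n(n+1)/2 = 45.)
Step 4: Test statistic W = min(W+, W-) = 18.5.
Step 5: Ties in |d|, so use the tie-corrected normal approximation.
        E[W] = n(n+1)/4 = 9*10/4 = 22.5.
        Tie groups: |d|=1 (t=2), |d|=2 (t=3), |d|=4 (t=2); sum(t^3 - t) = 36.
        Var[W] = n(n+1)(2n+1)/24 - sum(t^3-t)/48 = 1710/24 - 36/48 = 70.5.
        z = (W - E[W]) / sqrt(Var[W]) = (18.5 - 22.5) / 8.3964 = -0.4764.
        Two-sided p = 2*Phi(z) = 0.633794.
Step 6: alpha = 0.05. fail to reject H0.

W+ = 18.5, W- = 26.5, W = min = 18.5, p = 0.633794, fail to reject H0.


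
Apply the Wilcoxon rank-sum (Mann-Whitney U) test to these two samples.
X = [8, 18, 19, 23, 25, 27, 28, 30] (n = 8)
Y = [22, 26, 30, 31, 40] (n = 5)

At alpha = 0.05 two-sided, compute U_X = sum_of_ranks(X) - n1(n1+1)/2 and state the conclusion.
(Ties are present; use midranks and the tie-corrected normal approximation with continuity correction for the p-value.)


Step 1: Combine and sort all 13 observations; assign midranks.
sorted (value, group): (8,X), (18,X), (19,X), (22,Y), (23,X), (25,X), (26,Y), (27,X), (28,X), (30,X), (30,Y), (31,Y), (40,Y)
ranks: 8->1, 18->2, 19->3, 22->4, 23->5, 25->6, 26->7, 27->8, 28->9, 30->10.5, 30->10.5, 31->12, 40->13
Step 2: Rank sum for X: R1 = 1 + 2 + 3 + 5 + 6 + 8 + 9 + 10.5 = 44.5.
Step 3: U_X = R1 - n1(n1+1)/2 = 44.5 - 8*9/2 = 44.5 - 36 = 8.5.
       U_Y = n1*n2 - U_X = 40 - 8.5 = 31.5.
Step 4: Ties are present, so use the tie-corrected normal approximation (with continuity correction) for the p-value.
Step 5: p-value = 0.106864; compare to alpha = 0.05. fail to reject H0.

U_X = 8.5, p = 0.106864, fail to reject H0 at alpha = 0.05.


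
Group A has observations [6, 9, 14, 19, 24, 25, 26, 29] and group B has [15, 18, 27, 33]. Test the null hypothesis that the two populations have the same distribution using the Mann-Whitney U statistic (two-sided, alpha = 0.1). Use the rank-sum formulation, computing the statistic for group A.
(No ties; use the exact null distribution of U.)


Step 1: Combine and sort all 12 observations; assign midranks.
sorted (value, group): (6,X), (9,X), (14,X), (15,Y), (18,Y), (19,X), (24,X), (25,X), (26,X), (27,Y), (29,X), (33,Y)
ranks: 6->1, 9->2, 14->3, 15->4, 18->5, 19->6, 24->7, 25->8, 26->9, 27->10, 29->11, 33->12
Step 2: Rank sum for X: R1 = 1 + 2 + 3 + 6 + 7 + 8 + 9 + 11 = 47.
Step 3: U_X = R1 - n1(n1+1)/2 = 47 - 8*9/2 = 47 - 36 = 11.
       U_Y = n1*n2 - U_X = 32 - 11 = 21.
Step 4: No ties, so the exact null distribution of U (based on enumerating the C(12,8) = 495 equally likely rank assignments) gives the two-sided p-value.
Step 5: p-value = 0.460606; compare to alpha = 0.1. fail to reject H0.

U_X = 11, p = 0.460606, fail to reject H0 at alpha = 0.1.


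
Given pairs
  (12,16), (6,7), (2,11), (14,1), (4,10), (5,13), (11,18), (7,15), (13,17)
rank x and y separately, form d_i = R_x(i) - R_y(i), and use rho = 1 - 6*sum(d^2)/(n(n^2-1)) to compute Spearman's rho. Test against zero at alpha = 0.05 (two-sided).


Step 1: Rank x and y separately (midranks; no ties here).
rank(x): 12->7, 6->4, 2->1, 14->9, 4->2, 5->3, 11->6, 7->5, 13->8
rank(y): 16->7, 7->2, 11->4, 1->1, 10->3, 13->5, 18->9, 15->6, 17->8
Step 2: d_i = R_x(i) - R_y(i); compute d_i^2.
  (7-7)^2=0, (4-2)^2=4, (1-4)^2=9, (9-1)^2=64, (2-3)^2=1, (3-5)^2=4, (6-9)^2=9, (5-6)^2=1, (8-8)^2=0
sum(d^2) = 92.
Step 3: rho = 1 - 6*92 / (9*(9^2 - 1)) = 1 - 552/720 = 0.233333.
Step 4: Under H0, t = rho * sqrt((n-2)/(1-rho^2)) = 0.6349 ~ t(7).
Step 5: Two-sided p-value from the t-distribution with 7 df = 0.545699.
Step 6: alpha = 0.05. fail to reject H0.

rho = 0.2333, p = 0.545699, fail to reject H0 at alpha = 0.05.


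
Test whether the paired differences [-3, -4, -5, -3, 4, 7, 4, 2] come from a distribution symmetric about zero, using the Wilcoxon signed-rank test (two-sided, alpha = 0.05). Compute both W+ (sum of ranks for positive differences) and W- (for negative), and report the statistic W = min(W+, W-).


Step 1: Drop any zero differences (none here) and take |d_i|.
|d| = [3, 4, 5, 3, 4, 7, 4, 2]
Step 2: Midrank |d_i| (ties get averaged ranks).
ranks: |3|->2.5, |4|->5, |5|->7, |3|->2.5, |4|->5, |7|->8, |4|->5, |2|->1
Step 3: Attach original signs; sum ranks with positive sign and with negative sign.
W+ = 5 + 8 + 5 + 1 = 19
W- = 2.5 + 5 + 7 + 2.5 = 17
(Check: W+ + W- = 36 should equal n(n+1)/2 = 36.)
Step 4: Test statistic W = min(W+, W-) = 17.
Step 5: Ties in |d|, so use the tie-corrected normal approximation.
        E[W] = n(n+1)/4 = 8*9/4 = 18.
        Tie groups: |d|=3 (t=2), |d|=4 (t=3); sum(t^3 - t) = 30.
        Var[W] = n(n+1)(2n+1)/24 - sum(t^3-t)/48 = 1224/24 - 30/48 = 50.375.
        z = (W - E[W]) / sqrt(Var[W]) = (17 - 18) / 7.0975 = -0.1409.
        Two-sided p = 2*Phi(z) = 0.887954.
Step 6: alpha = 0.05. fail to reject H0.

W+ = 19, W- = 17, W = min = 17, p = 0.887954, fail to reject H0.


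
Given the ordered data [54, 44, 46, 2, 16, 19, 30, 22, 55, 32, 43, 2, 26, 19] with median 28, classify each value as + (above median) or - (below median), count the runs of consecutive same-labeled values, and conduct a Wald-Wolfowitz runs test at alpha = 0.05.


Step 1: Compute median = 28; label A = above, B = below.
Labels in order: AAABBBABAAABBB  (n_A = 7, n_B = 7)
Step 2: Count runs R = 6.
Step 3: Under H0 (random ordering), E[R] = 2*n_A*n_B/(n_A+n_B) + 1 = 2*7*7/14 + 1 = 8.0000.
        Var[R] = 2*n_A*n_B*(2*n_A*n_B - n_A - n_B) / ((n_A+n_B)^2 * (n_A+n_B-1)) = 8232/2548 = 3.2308.
        SD[R] = 1.7974.
Step 4: Continuity-corrected z = (R + 0.5 - E[R]) / SD[R] = (6 + 0.5 - 8.0000) / 1.7974 = -0.8345.
Step 5: Two-sided p-value via normal approximation = 2*(1 - Phi(|z|)) = 0.403986.
Step 6: alpha = 0.05. fail to reject H0.

R = 6, z = -0.8345, p = 0.403986, fail to reject H0.


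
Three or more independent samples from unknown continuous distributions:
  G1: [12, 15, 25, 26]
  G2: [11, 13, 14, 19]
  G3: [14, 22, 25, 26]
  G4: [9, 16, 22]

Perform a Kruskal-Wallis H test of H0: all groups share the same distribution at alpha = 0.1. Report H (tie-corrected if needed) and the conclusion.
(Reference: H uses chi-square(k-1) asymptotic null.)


Step 1: Combine all N = 15 observations and assign midranks.
sorted (value, group, rank): (9,G4,1), (11,G2,2), (12,G1,3), (13,G2,4), (14,G2,5.5), (14,G3,5.5), (15,G1,7), (16,G4,8), (19,G2,9), (22,G3,10.5), (22,G4,10.5), (25,G1,12.5), (25,G3,12.5), (26,G1,14.5), (26,G3,14.5)
Step 2: Sum ranks within each group.
R_1 = 37 (n_1 = 4)
R_2 = 20.5 (n_2 = 4)
R_3 = 43 (n_3 = 4)
R_4 = 19.5 (n_4 = 3)
Step 3: H = 12/(N(N+1)) * sum(R_i^2/n_i) - 3(N+1)
     = 12/(15*16) * (37^2/4 + 20.5^2/4 + 43^2/4 + 19.5^2/3) - 3*16
     = 0.050000 * 1036.31 - 48
     = 3.815625.
Step 4: Ties present; correction factor C = 1 - 24/(15^3 - 15) = 0.992857. Corrected H = 3.815625 / 0.992857 = 3.843076.
Step 5: Under H0, H ~ chi^2(3); p-value = 0.278915.
Step 6: alpha = 0.1. fail to reject H0.

H = 3.8431, df = 3, p = 0.278915, fail to reject H0.


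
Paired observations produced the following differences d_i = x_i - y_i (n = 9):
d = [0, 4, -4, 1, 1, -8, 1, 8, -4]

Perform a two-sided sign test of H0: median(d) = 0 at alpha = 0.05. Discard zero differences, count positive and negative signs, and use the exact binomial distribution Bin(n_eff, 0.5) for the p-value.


Step 1: Discard zero differences. Original n = 9; n_eff = number of nonzero differences = 8.
Nonzero differences (with sign): +4, -4, +1, +1, -8, +1, +8, -4
Step 2: Count signs: positive = 5, negative = 3.
Step 3: Under H0: P(positive) = 0.5, so the number of positives S ~ Bin(8, 0.5).
Step 4: Two-sided exact p-value = sum of Bin(8,0.5) probabilities at or below the observed probability = 0.726562.
Step 5: alpha = 0.05. fail to reject H0.

n_eff = 8, pos = 5, neg = 3, p = 0.726562, fail to reject H0.


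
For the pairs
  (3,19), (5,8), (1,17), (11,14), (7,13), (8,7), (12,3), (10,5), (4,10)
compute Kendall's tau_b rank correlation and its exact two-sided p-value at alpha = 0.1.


Step 1: Enumerate the 36 unordered pairs (i,j) with i<j and classify each by sign(x_j-x_i) * sign(y_j-y_i).
  (1,2):dx=+2,dy=-11->D; (1,3):dx=-2,dy=-2->C; (1,4):dx=+8,dy=-5->D; (1,5):dx=+4,dy=-6->D
  (1,6):dx=+5,dy=-12->D; (1,7):dx=+9,dy=-16->D; (1,8):dx=+7,dy=-14->D; (1,9):dx=+1,dy=-9->D
  (2,3):dx=-4,dy=+9->D; (2,4):dx=+6,dy=+6->C; (2,5):dx=+2,dy=+5->C; (2,6):dx=+3,dy=-1->D
  (2,7):dx=+7,dy=-5->D; (2,8):dx=+5,dy=-3->D; (2,9):dx=-1,dy=+2->D; (3,4):dx=+10,dy=-3->D
  (3,5):dx=+6,dy=-4->D; (3,6):dx=+7,dy=-10->D; (3,7):dx=+11,dy=-14->D; (3,8):dx=+9,dy=-12->D
  (3,9):dx=+3,dy=-7->D; (4,5):dx=-4,dy=-1->C; (4,6):dx=-3,dy=-7->C; (4,7):dx=+1,dy=-11->D
  (4,8):dx=-1,dy=-9->C; (4,9):dx=-7,dy=-4->C; (5,6):dx=+1,dy=-6->D; (5,7):dx=+5,dy=-10->D
  (5,8):dx=+3,dy=-8->D; (5,9):dx=-3,dy=-3->C; (6,7):dx=+4,dy=-4->D; (6,8):dx=+2,dy=-2->D
  (6,9):dx=-4,dy=+3->D; (7,8):dx=-2,dy=+2->D; (7,9):dx=-8,dy=+7->D; (8,9):dx=-6,dy=+5->D
Step 2: C = 8, D = 28, total pairs = 36.
Step 3: tau = (C - D)/(n(n-1)/2) = (8 - 28)/36 = -0.555556.
Step 4: Exact two-sided p-value (enumerate n! = 362880 permutations of y under H0): p = 0.044615.
Step 5: alpha = 0.1. reject H0.

tau_b = -0.5556 (C=8, D=28), p = 0.044615, reject H0.


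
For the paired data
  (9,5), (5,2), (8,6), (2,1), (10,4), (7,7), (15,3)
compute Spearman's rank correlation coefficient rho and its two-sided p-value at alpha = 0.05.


Step 1: Rank x and y separately (midranks; no ties here).
rank(x): 9->5, 5->2, 8->4, 2->1, 10->6, 7->3, 15->7
rank(y): 5->5, 2->2, 6->6, 1->1, 4->4, 7->7, 3->3
Step 2: d_i = R_x(i) - R_y(i); compute d_i^2.
  (5-5)^2=0, (2-2)^2=0, (4-6)^2=4, (1-1)^2=0, (6-4)^2=4, (3-7)^2=16, (7-3)^2=16
sum(d^2) = 40.
Step 3: rho = 1 - 6*40 / (7*(7^2 - 1)) = 1 - 240/336 = 0.285714.
Step 4: Under H0, t = rho * sqrt((n-2)/(1-rho^2)) = 0.6667 ~ t(5).
Step 5: Two-sided p-value from the t-distribution with 5 df = 0.534509.
Step 6: alpha = 0.05. fail to reject H0.

rho = 0.2857, p = 0.534509, fail to reject H0 at alpha = 0.05.


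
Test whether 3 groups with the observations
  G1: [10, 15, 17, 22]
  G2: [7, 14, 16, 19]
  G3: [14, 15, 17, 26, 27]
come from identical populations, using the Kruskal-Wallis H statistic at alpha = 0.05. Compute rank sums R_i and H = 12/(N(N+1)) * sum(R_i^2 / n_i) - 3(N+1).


Step 1: Combine all N = 13 observations and assign midranks.
sorted (value, group, rank): (7,G2,1), (10,G1,2), (14,G2,3.5), (14,G3,3.5), (15,G1,5.5), (15,G3,5.5), (16,G2,7), (17,G1,8.5), (17,G3,8.5), (19,G2,10), (22,G1,11), (26,G3,12), (27,G3,13)
Step 2: Sum ranks within each group.
R_1 = 27 (n_1 = 4)
R_2 = 21.5 (n_2 = 4)
R_3 = 42.5 (n_3 = 5)
Step 3: H = 12/(N(N+1)) * sum(R_i^2/n_i) - 3(N+1)
     = 12/(13*14) * (27^2/4 + 21.5^2/4 + 42.5^2/5) - 3*14
     = 0.065934 * 659.062 - 42
     = 1.454670.
Step 4: Ties present; correction factor C = 1 - 18/(13^3 - 13) = 0.991758. Corrected H = 1.454670 / 0.991758 = 1.466759.
Step 5: Under H0, H ~ chi^2(2); p-value = 0.480283.
Step 6: alpha = 0.05. fail to reject H0.

H = 1.4668, df = 2, p = 0.480283, fail to reject H0.


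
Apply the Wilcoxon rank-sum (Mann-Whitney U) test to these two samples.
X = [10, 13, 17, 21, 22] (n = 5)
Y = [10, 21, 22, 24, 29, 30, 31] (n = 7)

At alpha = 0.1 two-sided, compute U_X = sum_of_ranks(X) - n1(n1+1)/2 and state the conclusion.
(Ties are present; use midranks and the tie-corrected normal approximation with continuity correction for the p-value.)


Step 1: Combine and sort all 12 observations; assign midranks.
sorted (value, group): (10,X), (10,Y), (13,X), (17,X), (21,X), (21,Y), (22,X), (22,Y), (24,Y), (29,Y), (30,Y), (31,Y)
ranks: 10->1.5, 10->1.5, 13->3, 17->4, 21->5.5, 21->5.5, 22->7.5, 22->7.5, 24->9, 29->10, 30->11, 31->12
Step 2: Rank sum for X: R1 = 1.5 + 3 + 4 + 5.5 + 7.5 = 21.5.
Step 3: U_X = R1 - n1(n1+1)/2 = 21.5 - 5*6/2 = 21.5 - 15 = 6.5.
       U_Y = n1*n2 - U_X = 35 - 6.5 = 28.5.
Step 4: Ties are present, so use the tie-corrected normal approximation (with continuity correction) for the p-value.
Step 5: p-value = 0.086490; compare to alpha = 0.1. reject H0.

U_X = 6.5, p = 0.086490, reject H0 at alpha = 0.1.


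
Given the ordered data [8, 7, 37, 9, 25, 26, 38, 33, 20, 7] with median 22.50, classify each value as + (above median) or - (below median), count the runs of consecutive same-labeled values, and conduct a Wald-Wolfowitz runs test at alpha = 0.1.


Step 1: Compute median = 22.50; label A = above, B = below.
Labels in order: BBABAAAABB  (n_A = 5, n_B = 5)
Step 2: Count runs R = 5.
Step 3: Under H0 (random ordering), E[R] = 2*n_A*n_B/(n_A+n_B) + 1 = 2*5*5/10 + 1 = 6.0000.
        Var[R] = 2*n_A*n_B*(2*n_A*n_B - n_A - n_B) / ((n_A+n_B)^2 * (n_A+n_B-1)) = 2000/900 = 2.2222.
        SD[R] = 1.4907.
Step 4: Continuity-corrected z = (R + 0.5 - E[R]) / SD[R] = (5 + 0.5 - 6.0000) / 1.4907 = -0.3354.
Step 5: Two-sided p-value via normal approximation = 2*(1 - Phi(|z|)) = 0.737316.
Step 6: alpha = 0.1. fail to reject H0.

R = 5, z = -0.3354, p = 0.737316, fail to reject H0.


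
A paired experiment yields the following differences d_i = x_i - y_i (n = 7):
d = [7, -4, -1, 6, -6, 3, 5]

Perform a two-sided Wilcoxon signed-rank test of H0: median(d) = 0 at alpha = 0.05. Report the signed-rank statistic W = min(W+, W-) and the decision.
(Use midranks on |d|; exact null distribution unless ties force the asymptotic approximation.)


Step 1: Drop any zero differences (none here) and take |d_i|.
|d| = [7, 4, 1, 6, 6, 3, 5]
Step 2: Midrank |d_i| (ties get averaged ranks).
ranks: |7|->7, |4|->3, |1|->1, |6|->5.5, |6|->5.5, |3|->2, |5|->4
Step 3: Attach original signs; sum ranks with positive sign and with negative sign.
W+ = 7 + 5.5 + 2 + 4 = 18.5
W- = 3 + 1 + 5.5 = 9.5
(Check: W+ + W- = 28 should equal n(n+1)/2 = 28.)
Step 4: Test statistic W = min(W+, W-) = 9.5.
Step 5: Ties in |d|, so use the tie-corrected normal approximation.
        E[W] = n(n+1)/4 = 7*8/4 = 14.
        Tie groups: |d|=6 (t=2); sum(t^3 - t) = 6.
        Var[W] = n(n+1)(2n+1)/24 - sum(t^3-t)/48 = 840/24 - 6/48 = 34.875.
        z = (W - E[W]) / sqrt(Var[W]) = (9.5 - 14) / 5.9055 = -0.7620.
        Two-sided p = 2*Phi(z) = 0.446060.
Step 6: alpha = 0.05. fail to reject H0.

W+ = 18.5, W- = 9.5, W = min = 9.5, p = 0.446060, fail to reject H0.


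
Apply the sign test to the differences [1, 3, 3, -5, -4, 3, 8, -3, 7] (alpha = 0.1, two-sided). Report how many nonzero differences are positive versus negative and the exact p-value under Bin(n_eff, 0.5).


Step 1: Discard zero differences. Original n = 9; n_eff = number of nonzero differences = 9.
Nonzero differences (with sign): +1, +3, +3, -5, -4, +3, +8, -3, +7
Step 2: Count signs: positive = 6, negative = 3.
Step 3: Under H0: P(positive) = 0.5, so the number of positives S ~ Bin(9, 0.5).
Step 4: Two-sided exact p-value = sum of Bin(9,0.5) probabilities at or below the observed probability = 0.507812.
Step 5: alpha = 0.1. fail to reject H0.

n_eff = 9, pos = 6, neg = 3, p = 0.507812, fail to reject H0.


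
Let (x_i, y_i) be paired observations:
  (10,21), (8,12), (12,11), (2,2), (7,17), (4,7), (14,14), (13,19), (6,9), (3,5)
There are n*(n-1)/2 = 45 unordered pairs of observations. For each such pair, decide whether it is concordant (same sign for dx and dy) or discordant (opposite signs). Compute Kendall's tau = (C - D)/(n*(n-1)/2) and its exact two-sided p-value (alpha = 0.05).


Step 1: Enumerate the 45 unordered pairs (i,j) with i<j and classify each by sign(x_j-x_i) * sign(y_j-y_i).
  (1,2):dx=-2,dy=-9->C; (1,3):dx=+2,dy=-10->D; (1,4):dx=-8,dy=-19->C; (1,5):dx=-3,dy=-4->C
  (1,6):dx=-6,dy=-14->C; (1,7):dx=+4,dy=-7->D; (1,8):dx=+3,dy=-2->D; (1,9):dx=-4,dy=-12->C
  (1,10):dx=-7,dy=-16->C; (2,3):dx=+4,dy=-1->D; (2,4):dx=-6,dy=-10->C; (2,5):dx=-1,dy=+5->D
  (2,6):dx=-4,dy=-5->C; (2,7):dx=+6,dy=+2->C; (2,8):dx=+5,dy=+7->C; (2,9):dx=-2,dy=-3->C
  (2,10):dx=-5,dy=-7->C; (3,4):dx=-10,dy=-9->C; (3,5):dx=-5,dy=+6->D; (3,6):dx=-8,dy=-4->C
  (3,7):dx=+2,dy=+3->C; (3,8):dx=+1,dy=+8->C; (3,9):dx=-6,dy=-2->C; (3,10):dx=-9,dy=-6->C
  (4,5):dx=+5,dy=+15->C; (4,6):dx=+2,dy=+5->C; (4,7):dx=+12,dy=+12->C; (4,8):dx=+11,dy=+17->C
  (4,9):dx=+4,dy=+7->C; (4,10):dx=+1,dy=+3->C; (5,6):dx=-3,dy=-10->C; (5,7):dx=+7,dy=-3->D
  (5,8):dx=+6,dy=+2->C; (5,9):dx=-1,dy=-8->C; (5,10):dx=-4,dy=-12->C; (6,7):dx=+10,dy=+7->C
  (6,8):dx=+9,dy=+12->C; (6,9):dx=+2,dy=+2->C; (6,10):dx=-1,dy=-2->C; (7,8):dx=-1,dy=+5->D
  (7,9):dx=-8,dy=-5->C; (7,10):dx=-11,dy=-9->C; (8,9):dx=-7,dy=-10->C; (8,10):dx=-10,dy=-14->C
  (9,10):dx=-3,dy=-4->C
Step 2: C = 37, D = 8, total pairs = 45.
Step 3: tau = (C - D)/(n(n-1)/2) = (37 - 8)/45 = 0.644444.
Step 4: Exact two-sided p-value (enumerate n! = 3628800 permutations of y under H0): p = 0.009148.
Step 5: alpha = 0.05. reject H0.

tau_b = 0.6444 (C=37, D=8), p = 0.009148, reject H0.


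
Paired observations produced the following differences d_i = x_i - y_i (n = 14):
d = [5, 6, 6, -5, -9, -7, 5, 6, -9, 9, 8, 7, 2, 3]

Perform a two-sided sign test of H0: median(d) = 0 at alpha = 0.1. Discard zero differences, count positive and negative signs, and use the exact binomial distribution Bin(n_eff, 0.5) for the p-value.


Step 1: Discard zero differences. Original n = 14; n_eff = number of nonzero differences = 14.
Nonzero differences (with sign): +5, +6, +6, -5, -9, -7, +5, +6, -9, +9, +8, +7, +2, +3
Step 2: Count signs: positive = 10, negative = 4.
Step 3: Under H0: P(positive) = 0.5, so the number of positives S ~ Bin(14, 0.5).
Step 4: Two-sided exact p-value = sum of Bin(14,0.5) probabilities at or below the observed probability = 0.179565.
Step 5: alpha = 0.1. fail to reject H0.

n_eff = 14, pos = 10, neg = 4, p = 0.179565, fail to reject H0.


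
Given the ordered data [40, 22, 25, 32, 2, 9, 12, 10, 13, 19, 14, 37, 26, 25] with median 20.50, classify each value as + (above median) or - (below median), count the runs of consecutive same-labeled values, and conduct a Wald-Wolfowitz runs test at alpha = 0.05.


Step 1: Compute median = 20.50; label A = above, B = below.
Labels in order: AAAABBBBBBBAAA  (n_A = 7, n_B = 7)
Step 2: Count runs R = 3.
Step 3: Under H0 (random ordering), E[R] = 2*n_A*n_B/(n_A+n_B) + 1 = 2*7*7/14 + 1 = 8.0000.
        Var[R] = 2*n_A*n_B*(2*n_A*n_B - n_A - n_B) / ((n_A+n_B)^2 * (n_A+n_B-1)) = 8232/2548 = 3.2308.
        SD[R] = 1.7974.
Step 4: Continuity-corrected z = (R + 0.5 - E[R]) / SD[R] = (3 + 0.5 - 8.0000) / 1.7974 = -2.5036.
Step 5: Two-sided p-value via normal approximation = 2*(1 - Phi(|z|)) = 0.012295.
Step 6: alpha = 0.05. reject H0.

R = 3, z = -2.5036, p = 0.012295, reject H0.


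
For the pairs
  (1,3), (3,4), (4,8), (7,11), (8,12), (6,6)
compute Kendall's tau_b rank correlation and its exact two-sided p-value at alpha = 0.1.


Step 1: Enumerate the 15 unordered pairs (i,j) with i<j and classify each by sign(x_j-x_i) * sign(y_j-y_i).
  (1,2):dx=+2,dy=+1->C; (1,3):dx=+3,dy=+5->C; (1,4):dx=+6,dy=+8->C; (1,5):dx=+7,dy=+9->C
  (1,6):dx=+5,dy=+3->C; (2,3):dx=+1,dy=+4->C; (2,4):dx=+4,dy=+7->C; (2,5):dx=+5,dy=+8->C
  (2,6):dx=+3,dy=+2->C; (3,4):dx=+3,dy=+3->C; (3,5):dx=+4,dy=+4->C; (3,6):dx=+2,dy=-2->D
  (4,5):dx=+1,dy=+1->C; (4,6):dx=-1,dy=-5->C; (5,6):dx=-2,dy=-6->C
Step 2: C = 14, D = 1, total pairs = 15.
Step 3: tau = (C - D)/(n(n-1)/2) = (14 - 1)/15 = 0.866667.
Step 4: Exact two-sided p-value (enumerate n! = 720 permutations of y under H0): p = 0.016667.
Step 5: alpha = 0.1. reject H0.

tau_b = 0.8667 (C=14, D=1), p = 0.016667, reject H0.
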